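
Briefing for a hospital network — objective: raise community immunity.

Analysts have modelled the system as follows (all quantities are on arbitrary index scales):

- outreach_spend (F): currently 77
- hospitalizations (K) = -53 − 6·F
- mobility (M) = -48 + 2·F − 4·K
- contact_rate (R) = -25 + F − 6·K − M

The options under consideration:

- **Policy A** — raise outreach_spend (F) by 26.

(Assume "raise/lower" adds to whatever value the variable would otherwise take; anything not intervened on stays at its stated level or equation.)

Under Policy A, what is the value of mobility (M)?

2842

Policy A (F + 26):
  F = 77 + 26 = 103
  K = -53 − 6·103 = -671
  M = -48 + 2·103 − 4·(-671) = 2842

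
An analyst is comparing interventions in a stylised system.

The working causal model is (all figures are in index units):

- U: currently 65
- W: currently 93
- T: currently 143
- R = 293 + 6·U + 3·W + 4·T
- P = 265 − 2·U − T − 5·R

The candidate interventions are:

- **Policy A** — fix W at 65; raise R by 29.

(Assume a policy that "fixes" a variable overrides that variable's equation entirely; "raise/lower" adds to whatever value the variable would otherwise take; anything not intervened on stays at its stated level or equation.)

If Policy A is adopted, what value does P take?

-7403

Policy A (W := 65, R + 29):
  U = 65
  W = 65
  T = 143
  R = 293 + 6·65 + 3·65 + 4·143 (+29 from intervention) = 1479
  P = 265 − 2·65 − 143 − 5·1479 = -7403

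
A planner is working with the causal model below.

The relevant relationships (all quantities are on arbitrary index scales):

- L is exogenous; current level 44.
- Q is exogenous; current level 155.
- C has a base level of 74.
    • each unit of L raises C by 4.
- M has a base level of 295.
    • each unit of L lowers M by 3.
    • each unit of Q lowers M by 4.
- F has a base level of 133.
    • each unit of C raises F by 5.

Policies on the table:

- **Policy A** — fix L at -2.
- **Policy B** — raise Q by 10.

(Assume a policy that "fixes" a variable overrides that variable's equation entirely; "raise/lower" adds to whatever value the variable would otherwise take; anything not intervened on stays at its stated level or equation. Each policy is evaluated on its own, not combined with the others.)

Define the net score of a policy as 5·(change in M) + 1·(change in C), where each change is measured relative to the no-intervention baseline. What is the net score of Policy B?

Baseline:
  L = 44
  Q = 155
  C = 74 + 4·44 = 250
  M = 295 − 3·44 − 4·155 = -457
Policy B (Q + 10):
  L = 44
  Q = 155 + 10 = 165
  C = 74 + 4·44 = 250
  M = 295 − 3·44 − 4·165 = -497
ΔM = -497 − (-457) = -40; ΔC = 250 − 250 = 0
Score = 5·(-40) + 1·0 = -200

-200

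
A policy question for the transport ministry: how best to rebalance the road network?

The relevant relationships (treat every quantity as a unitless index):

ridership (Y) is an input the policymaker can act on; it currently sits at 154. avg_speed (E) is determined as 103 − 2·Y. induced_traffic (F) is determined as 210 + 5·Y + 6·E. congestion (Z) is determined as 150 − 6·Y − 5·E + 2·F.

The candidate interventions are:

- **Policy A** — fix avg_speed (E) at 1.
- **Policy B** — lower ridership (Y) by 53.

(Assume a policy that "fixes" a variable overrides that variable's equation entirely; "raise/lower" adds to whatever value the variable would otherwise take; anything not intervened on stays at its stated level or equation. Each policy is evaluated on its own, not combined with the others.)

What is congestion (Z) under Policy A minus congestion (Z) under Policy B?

Policy A (E := 1):
  Y = 154
  E = 1
  F = 210 + 5·154 + 6·1 = 986
  Z = 150 − 6·154 − 5·1 + 2·986 = 1193
Policy B (Y − 53):
  Y = 154 − 53 = 101
  E = 103 − 2·101 = -99
  F = 210 + 5·101 + 6·(-99) = 121
  Z = 150 − 6·101 − 5·(-99) + 2·121 = 281
Z: 1193 − 281 = 912

912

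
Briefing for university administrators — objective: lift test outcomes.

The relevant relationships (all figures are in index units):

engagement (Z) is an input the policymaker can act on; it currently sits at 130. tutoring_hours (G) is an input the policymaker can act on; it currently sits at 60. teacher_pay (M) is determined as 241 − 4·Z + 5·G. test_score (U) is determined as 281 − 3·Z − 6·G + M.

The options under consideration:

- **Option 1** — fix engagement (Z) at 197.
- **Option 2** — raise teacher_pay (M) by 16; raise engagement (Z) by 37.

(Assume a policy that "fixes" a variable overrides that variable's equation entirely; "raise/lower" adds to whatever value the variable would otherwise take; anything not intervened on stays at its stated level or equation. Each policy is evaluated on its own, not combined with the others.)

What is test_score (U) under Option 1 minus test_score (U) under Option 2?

-226

Option 1 (Z := 197):
  Z = 197
  G = 60
  M = 241 − 4·197 + 5·60 = -247
  U = 281 − 3·197 − 6·60 + (-247) = -917
Option 2 (M + 16, Z + 37):
  Z = 130 + 37 = 167
  G = 60
  M = 241 − 4·167 + 5·60 (+16 from intervention) = -111
  U = 281 − 3·167 − 6·60 + (-111) = -691
U: -917 − (-691) = -226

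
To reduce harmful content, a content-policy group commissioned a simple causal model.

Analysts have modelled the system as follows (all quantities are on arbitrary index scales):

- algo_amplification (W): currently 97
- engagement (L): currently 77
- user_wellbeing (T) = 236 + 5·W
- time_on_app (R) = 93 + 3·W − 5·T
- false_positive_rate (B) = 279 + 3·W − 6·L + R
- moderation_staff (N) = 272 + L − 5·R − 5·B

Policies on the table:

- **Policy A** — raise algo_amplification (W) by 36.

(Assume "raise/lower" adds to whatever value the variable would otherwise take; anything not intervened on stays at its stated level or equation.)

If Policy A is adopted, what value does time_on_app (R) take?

-4013

Policy A (W + 36):
  W = 97 + 36 = 133
  T = 236 + 5·133 = 901
  R = 93 + 3·133 − 5·901 = -4013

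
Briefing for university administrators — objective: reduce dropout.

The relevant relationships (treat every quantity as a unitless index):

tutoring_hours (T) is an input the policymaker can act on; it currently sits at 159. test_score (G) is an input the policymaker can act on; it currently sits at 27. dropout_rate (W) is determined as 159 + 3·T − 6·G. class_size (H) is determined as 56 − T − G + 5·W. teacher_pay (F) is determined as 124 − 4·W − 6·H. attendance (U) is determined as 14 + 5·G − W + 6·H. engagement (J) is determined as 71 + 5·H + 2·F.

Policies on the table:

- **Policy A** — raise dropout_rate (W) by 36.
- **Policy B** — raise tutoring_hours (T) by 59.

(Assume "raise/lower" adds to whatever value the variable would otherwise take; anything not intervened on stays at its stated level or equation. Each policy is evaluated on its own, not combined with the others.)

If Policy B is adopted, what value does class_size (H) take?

Policy B (T + 59):
  T = 159 + 59 = 218
  G = 27
  W = 159 + 3·218 − 6·27 = 651
  H = 56 − 218 − 27 + 5·651 = 3066

3066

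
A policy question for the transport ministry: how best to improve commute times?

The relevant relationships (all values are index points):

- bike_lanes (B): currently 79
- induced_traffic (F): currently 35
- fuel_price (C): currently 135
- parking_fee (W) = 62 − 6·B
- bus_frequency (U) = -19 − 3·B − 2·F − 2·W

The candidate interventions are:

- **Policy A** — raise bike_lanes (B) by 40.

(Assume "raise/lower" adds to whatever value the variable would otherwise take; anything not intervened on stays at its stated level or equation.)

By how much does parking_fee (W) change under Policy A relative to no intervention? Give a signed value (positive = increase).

Baseline:
  B = 79
  W = 62 − 6·79 = -412
Policy A (B + 40):
  B = 79 + 40 = 119
  W = 62 − 6·119 = -652
Change in W: -652 − (-412) = -240

-240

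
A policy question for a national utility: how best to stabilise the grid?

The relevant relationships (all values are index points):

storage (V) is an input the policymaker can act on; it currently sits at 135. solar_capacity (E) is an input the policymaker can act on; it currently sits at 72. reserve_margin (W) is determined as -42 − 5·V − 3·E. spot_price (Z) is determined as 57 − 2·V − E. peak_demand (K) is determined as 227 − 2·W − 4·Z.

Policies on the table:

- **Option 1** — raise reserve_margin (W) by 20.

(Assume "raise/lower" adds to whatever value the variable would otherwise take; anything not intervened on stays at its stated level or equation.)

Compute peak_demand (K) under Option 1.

3193

Option 1 (W + 20):
  V = 135
  E = 72
  W = -42 − 5·135 − 3·72 (+20 from intervention) = -913
  Z = 57 − 2·135 − 72 = -285
  K = 227 − 2·(-913) − 4·(-285) = 3193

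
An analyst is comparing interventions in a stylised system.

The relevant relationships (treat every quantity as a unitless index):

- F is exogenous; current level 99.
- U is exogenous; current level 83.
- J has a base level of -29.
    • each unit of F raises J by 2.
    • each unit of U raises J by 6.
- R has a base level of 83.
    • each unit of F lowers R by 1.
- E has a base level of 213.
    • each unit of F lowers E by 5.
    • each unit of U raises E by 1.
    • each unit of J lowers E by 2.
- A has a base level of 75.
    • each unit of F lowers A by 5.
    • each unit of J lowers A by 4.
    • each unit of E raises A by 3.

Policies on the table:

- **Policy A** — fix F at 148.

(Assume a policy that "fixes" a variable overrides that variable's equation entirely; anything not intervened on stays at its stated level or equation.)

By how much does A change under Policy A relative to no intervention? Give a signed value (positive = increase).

-1960

Baseline:
  F = 99
  U = 83
  J = -29 + 2·99 + 6·83 = 667
  E = 213 − 5·99 + 83 − 2·667 = -1533
  A = 75 − 5·99 − 4·667 + 3·(-1533) = -7687
Policy A (F := 148):
  F = 148
  U = 83
  J = -29 + 2·148 + 6·83 = 765
  E = 213 − 5·148 + 83 − 2·765 = -1974
  A = 75 − 5·148 − 4·765 + 3·(-1974) = -9647
Change in A: -9647 − (-7687) = -1960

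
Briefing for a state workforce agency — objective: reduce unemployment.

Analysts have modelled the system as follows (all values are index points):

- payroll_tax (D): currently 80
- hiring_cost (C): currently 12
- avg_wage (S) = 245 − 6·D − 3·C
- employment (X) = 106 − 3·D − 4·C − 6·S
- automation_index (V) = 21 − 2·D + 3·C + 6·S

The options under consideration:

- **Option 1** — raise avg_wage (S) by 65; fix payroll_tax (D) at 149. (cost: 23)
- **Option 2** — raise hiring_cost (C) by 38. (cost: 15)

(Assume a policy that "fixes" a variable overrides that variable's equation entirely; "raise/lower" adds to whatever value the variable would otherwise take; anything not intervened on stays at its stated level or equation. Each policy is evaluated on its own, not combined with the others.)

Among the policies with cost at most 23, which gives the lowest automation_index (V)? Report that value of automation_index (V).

-3961

Option 1 (S + 65, D := 149):
  D = 149
  C = 12
  S = 245 − 6·149 − 3·12 (+65 from intervention) = -620
  V = 21 − 2·149 + 3·12 + 6·(-620) = -3961
Option 2 (C + 38):
  D = 80
  C = 12 + 38 = 50
  S = 245 − 6·80 − 3·50 = -385
  V = 21 − 2·80 + 3·50 + 6·(-385) = -2299
Comparing — Option 1: V=-3961, Option 2: V=-2299. Lowest is -3961 (Option 1).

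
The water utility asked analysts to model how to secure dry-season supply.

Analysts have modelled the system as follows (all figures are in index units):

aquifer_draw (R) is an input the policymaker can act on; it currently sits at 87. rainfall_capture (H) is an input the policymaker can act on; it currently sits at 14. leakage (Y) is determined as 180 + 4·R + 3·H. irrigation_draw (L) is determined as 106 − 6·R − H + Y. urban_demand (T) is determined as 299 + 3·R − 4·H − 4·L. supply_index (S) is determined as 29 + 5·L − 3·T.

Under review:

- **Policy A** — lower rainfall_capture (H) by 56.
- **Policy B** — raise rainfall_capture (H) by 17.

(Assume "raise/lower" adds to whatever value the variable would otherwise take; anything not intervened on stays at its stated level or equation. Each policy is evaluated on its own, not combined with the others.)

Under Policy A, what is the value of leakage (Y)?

Policy A (H − 56):
  R = 87
  H = 14 − 56 = -42
  Y = 180 + 4·87 + 3·(-42) = 402

402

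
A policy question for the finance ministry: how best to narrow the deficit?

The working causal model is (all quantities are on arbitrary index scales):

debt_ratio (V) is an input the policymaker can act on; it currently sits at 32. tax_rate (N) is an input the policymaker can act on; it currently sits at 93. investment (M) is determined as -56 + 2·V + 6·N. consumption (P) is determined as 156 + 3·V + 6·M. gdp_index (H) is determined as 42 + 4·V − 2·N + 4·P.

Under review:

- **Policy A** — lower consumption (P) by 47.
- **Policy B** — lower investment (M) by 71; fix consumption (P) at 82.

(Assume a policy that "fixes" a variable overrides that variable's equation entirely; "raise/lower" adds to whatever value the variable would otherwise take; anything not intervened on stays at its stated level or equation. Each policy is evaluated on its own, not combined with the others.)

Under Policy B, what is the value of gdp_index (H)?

312

Policy B (M − 71, P := 82):
  V = 32
  N = 93
  M = -56 + 2·32 + 6·93 (−71 from intervention) = 495
  P = 82
  H = 42 + 4·32 − 2·93 + 4·82 = 312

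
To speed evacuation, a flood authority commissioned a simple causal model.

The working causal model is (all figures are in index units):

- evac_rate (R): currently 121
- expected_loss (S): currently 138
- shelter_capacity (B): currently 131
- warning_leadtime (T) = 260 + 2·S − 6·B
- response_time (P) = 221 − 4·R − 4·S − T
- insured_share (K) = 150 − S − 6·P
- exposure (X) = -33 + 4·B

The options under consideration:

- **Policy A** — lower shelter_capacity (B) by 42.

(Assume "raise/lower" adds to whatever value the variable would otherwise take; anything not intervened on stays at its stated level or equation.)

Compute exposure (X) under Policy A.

Policy A (B − 42):
  B = 131 − 42 = 89
  X = -33 + 4·89 = 323

323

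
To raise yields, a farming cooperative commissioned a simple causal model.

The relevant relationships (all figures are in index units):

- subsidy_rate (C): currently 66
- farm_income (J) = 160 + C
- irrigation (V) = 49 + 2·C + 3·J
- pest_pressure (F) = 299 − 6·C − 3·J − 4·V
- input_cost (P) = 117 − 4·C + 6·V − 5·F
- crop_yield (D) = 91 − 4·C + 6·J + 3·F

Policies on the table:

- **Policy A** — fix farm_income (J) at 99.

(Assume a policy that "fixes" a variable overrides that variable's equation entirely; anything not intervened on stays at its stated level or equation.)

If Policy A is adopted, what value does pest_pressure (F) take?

-2306

Policy A (J := 99):
  C = 66
  J = 99
  V = 49 + 2·66 + 3·99 = 478
  F = 299 − 6·66 − 3·99 − 4·478 = -2306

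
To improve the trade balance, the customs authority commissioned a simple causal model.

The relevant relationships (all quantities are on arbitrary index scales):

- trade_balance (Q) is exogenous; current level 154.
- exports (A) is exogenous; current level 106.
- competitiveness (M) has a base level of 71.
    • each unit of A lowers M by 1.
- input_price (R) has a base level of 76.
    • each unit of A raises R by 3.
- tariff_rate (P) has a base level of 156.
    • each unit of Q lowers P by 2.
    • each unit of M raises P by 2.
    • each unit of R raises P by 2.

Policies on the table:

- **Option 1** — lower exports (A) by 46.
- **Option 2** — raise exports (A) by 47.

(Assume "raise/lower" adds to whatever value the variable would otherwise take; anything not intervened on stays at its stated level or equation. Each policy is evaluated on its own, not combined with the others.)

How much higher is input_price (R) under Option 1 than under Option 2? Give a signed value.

-279

Option 1 (A − 46):
  A = 106 − 46 = 60
  R = 76 + 3·60 = 256
Option 2 (A + 47):
  A = 106 + 47 = 153
  R = 76 + 3·153 = 535
R: 256 − 535 = -279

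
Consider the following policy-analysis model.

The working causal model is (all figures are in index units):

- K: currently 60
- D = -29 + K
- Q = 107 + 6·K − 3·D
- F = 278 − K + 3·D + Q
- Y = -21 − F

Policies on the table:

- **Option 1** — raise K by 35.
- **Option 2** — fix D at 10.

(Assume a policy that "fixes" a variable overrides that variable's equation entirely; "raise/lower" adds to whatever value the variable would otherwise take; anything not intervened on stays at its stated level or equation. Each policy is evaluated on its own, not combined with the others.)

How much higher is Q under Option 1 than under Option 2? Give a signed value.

Option 1 (K + 35):
  K = 60 + 35 = 95
  D = -29 + 95 = 66
  Q = 107 + 6·95 − 3·66 = 479
Option 2 (D := 10):
  K = 60
  D = 10
  Q = 107 + 6·60 − 3·10 = 437
Q: 479 − 437 = 42

42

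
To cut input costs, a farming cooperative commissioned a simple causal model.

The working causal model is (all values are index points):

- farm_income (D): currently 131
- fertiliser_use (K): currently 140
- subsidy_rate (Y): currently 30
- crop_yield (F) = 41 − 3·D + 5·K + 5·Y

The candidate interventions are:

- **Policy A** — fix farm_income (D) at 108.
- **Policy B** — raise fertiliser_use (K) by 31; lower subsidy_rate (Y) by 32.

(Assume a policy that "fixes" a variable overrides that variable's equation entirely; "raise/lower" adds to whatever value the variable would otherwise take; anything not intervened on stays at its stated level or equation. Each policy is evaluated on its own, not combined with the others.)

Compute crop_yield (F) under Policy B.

Policy B (K + 31, Y − 32):
  D = 131
  K = 140 + 31 = 171
  Y = 30 − 32 = -2
  F = 41 − 3·131 + 5·171 + 5·(-2) = 493

493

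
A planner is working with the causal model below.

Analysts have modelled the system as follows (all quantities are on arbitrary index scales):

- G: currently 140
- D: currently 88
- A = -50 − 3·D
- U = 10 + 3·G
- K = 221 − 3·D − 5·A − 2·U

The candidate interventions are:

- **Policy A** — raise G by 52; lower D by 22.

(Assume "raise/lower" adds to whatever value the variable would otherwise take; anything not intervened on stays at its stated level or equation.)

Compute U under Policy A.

586

Policy A (G + 52, D − 22):
  G = 140 + 52 = 192
  U = 10 + 3·192 = 586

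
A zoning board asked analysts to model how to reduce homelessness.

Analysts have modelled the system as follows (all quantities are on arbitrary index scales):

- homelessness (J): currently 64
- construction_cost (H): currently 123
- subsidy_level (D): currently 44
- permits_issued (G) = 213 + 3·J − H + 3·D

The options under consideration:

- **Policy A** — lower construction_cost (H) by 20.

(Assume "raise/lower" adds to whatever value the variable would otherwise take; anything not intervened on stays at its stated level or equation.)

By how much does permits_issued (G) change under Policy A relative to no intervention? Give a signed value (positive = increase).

20

Baseline:
  J = 64
  H = 123
  D = 44
  G = 213 + 3·64 − 123 + 3·44 = 414
Policy A (H − 20):
  J = 64
  H = 123 − 20 = 103
  D = 44
  G = 213 + 3·64 − 103 + 3·44 = 434
Change in G: 434 − 414 = 20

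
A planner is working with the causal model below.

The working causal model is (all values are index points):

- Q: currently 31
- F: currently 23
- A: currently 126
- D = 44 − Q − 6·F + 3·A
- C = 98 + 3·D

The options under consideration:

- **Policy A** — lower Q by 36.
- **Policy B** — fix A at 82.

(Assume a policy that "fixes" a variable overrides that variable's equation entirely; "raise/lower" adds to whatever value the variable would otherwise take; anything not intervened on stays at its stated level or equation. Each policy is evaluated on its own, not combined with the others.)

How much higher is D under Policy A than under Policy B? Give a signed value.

Policy A (Q − 36):
  Q = 31 − 36 = -5
  F = 23
  A = 126
  D = 44 − (-5) − 6·23 + 3·126 = 289
Policy B (A := 82):
  Q = 31
  F = 23
  A = 82
  D = 44 − 31 − 6·23 + 3·82 = 121
D: 289 − 121 = 168

168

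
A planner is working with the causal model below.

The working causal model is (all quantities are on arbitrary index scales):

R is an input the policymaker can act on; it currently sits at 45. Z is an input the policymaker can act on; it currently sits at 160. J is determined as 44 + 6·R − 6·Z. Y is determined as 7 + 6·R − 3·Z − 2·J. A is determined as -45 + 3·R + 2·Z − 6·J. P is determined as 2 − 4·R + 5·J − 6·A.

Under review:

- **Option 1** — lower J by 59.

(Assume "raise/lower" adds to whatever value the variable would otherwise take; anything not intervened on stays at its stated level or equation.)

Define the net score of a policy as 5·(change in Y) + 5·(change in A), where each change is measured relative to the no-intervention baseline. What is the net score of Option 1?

Baseline:
  R = 45
  Z = 160
  J = 44 + 6·45 − 6·160 = -646
  Y = 7 + 6·45 − 3·160 − 2·(-646) = 1089
  A = -45 + 3·45 + 2·160 − 6·(-646) = 4286
Option 1 (J − 59):
  R = 45
  Z = 160
  J = 44 + 6·45 − 6·160 (−59 from intervention) = -705
  Y = 7 + 6·45 − 3·160 − 2·(-705) = 1207
  A = -45 + 3·45 + 2·160 − 6·(-705) = 4640
ΔY = 1207 − 1089 = 118; ΔA = 4640 − 4286 = 354
Score = 5·118 + 5·354 = 2360

2360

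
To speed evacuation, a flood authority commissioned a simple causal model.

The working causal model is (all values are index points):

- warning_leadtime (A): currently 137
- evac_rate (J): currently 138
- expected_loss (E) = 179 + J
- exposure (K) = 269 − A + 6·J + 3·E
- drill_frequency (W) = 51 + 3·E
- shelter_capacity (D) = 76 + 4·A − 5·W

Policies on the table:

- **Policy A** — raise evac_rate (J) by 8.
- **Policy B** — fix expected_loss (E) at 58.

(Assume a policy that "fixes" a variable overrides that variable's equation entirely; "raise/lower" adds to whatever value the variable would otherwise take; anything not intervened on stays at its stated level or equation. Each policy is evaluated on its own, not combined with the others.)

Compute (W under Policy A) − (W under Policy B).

801

Policy A (J + 8):
  J = 138 + 8 = 146
  E = 179 + 146 = 325
  W = 51 + 3·325 = 1026
Policy B (E := 58):
  J = 138
  E = 58
  W = 51 + 3·58 = 225
W: 1026 − 225 = 801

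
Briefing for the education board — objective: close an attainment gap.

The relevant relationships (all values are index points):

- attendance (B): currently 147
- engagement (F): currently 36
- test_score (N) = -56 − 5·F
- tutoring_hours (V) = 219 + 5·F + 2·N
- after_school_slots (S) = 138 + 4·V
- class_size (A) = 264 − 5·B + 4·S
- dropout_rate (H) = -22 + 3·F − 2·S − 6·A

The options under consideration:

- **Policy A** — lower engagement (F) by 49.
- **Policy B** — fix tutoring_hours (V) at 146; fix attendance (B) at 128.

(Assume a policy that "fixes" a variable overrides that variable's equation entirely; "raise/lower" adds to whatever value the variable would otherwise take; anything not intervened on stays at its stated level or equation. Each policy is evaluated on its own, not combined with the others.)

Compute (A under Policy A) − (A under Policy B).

321

Policy A (F − 49):
  B = 147
  F = 36 − 49 = -13
  N = -56 − 5·(-13) = 9
  V = 219 + 5·(-13) + 2·9 = 172
  S = 138 + 4·172 = 826
  A = 264 − 5·147 + 4·826 = 2833
Policy B (V := 146, B := 128):
  B = 128
  F = 36
  N = -56 − 5·36 = -236
  V = 146
  S = 138 + 4·146 = 722
  A = 264 − 5·128 + 4·722 = 2512
A: 2833 − 2512 = 321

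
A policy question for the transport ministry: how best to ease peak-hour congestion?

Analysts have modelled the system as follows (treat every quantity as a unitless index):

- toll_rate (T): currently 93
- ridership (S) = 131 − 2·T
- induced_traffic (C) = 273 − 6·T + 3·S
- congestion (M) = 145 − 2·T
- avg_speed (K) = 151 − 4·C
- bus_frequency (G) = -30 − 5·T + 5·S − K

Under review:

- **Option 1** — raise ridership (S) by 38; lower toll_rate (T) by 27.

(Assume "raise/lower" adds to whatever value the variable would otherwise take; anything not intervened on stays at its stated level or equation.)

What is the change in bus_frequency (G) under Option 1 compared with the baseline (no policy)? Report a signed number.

Baseline:
  T = 93
  S = 131 − 2·93 = -55
  C = 273 − 6·93 + 3·(-55) = -450
  K = 151 − 4·(-450) = 1951
  G = -30 − 5·93 + 5·(-55) − 1951 = -2721
Option 1 (S + 38, T − 27):
  T = 93 − 27 = 66
  S = 131 − 2·66 (+38 from intervention) = 37
  C = 273 − 6·66 + 3·37 = -12
  K = 151 − 4·(-12) = 199
  G = -30 − 5·66 + 5·37 − 199 = -374
Change in G: -374 − (-2721) = 2347

2347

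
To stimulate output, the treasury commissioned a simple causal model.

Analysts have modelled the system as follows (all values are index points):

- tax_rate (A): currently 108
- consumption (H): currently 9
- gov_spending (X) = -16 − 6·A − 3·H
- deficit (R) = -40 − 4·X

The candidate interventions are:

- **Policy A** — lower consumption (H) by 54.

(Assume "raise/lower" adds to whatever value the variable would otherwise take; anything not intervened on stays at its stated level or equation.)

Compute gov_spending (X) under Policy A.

Policy A (H − 54):
  A = 108
  H = 9 − 54 = -45
  X = -16 − 6·108 − 3·(-45) = -529

-529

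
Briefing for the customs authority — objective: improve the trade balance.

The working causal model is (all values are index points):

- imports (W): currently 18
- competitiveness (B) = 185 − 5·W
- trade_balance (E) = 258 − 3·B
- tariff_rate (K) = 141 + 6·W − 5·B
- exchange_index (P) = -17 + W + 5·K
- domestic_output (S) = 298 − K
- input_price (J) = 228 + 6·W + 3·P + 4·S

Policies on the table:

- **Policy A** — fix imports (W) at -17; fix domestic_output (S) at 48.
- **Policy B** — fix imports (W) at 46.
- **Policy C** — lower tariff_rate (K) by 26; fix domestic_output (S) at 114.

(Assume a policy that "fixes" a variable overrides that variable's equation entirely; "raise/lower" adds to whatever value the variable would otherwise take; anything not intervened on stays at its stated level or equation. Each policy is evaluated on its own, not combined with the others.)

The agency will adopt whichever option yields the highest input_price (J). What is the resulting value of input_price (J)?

8845

Policy A (W := -17, S := 48):
  W = -17
  B = 185 − 5·(-17) = 270
  K = 141 + 6·(-17) − 5·270 = -1311
  P = -17 + (-17) + 5·(-1311) = -6589
  S = 48
  J = 228 + 6·(-17) + 3·(-6589) + 4·48 = -19449
Policy B (W := 46):
  W = 46
  B = 185 − 5·46 = -45
  K = 141 + 6·46 − 5·(-45) = 642
  P = -17 + 46 + 5·642 = 3239
  S = 298 − 642 = -344
  J = 228 + 6·46 + 3·3239 + 4·(-344) = 8845
Policy C (K − 26, S := 114):
  W = 18
  B = 185 − 5·18 = 95
  K = 141 + 6·18 − 5·95 (−26 from intervention) = -252
  P = -17 + 18 + 5·(-252) = -1259
  S = 114
  J = 228 + 6·18 + 3·(-1259) + 4·114 = -2985
Comparing — Policy A: J=-19449, Policy B: J=8845, Policy C: J=-2985. Highest is 8845 (Policy B).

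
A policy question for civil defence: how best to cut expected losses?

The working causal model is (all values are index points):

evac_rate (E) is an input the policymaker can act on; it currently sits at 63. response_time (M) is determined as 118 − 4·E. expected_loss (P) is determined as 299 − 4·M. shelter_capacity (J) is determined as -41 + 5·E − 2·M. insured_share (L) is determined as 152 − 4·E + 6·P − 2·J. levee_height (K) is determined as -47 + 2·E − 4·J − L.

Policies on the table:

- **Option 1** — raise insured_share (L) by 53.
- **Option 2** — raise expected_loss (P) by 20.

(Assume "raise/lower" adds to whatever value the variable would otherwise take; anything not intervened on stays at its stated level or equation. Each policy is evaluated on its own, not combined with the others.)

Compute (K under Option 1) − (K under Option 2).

67

Option 1 (L + 53):
  E = 63
  M = 118 − 4·63 = -134
  P = 299 − 4·(-134) = 835
  J = -41 + 5·63 − 2·(-134) = 542
  L = 152 − 4·63 + 6·835 − 2·542 (+53 from intervention) = 3879
  K = -47 + 2·63 − 4·542 − 3879 = -5968
Option 2 (P + 20):
  E = 63
  M = 118 − 4·63 = -134
  P = 299 − 4·(-134) (+20 from intervention) = 855
  J = -41 + 5·63 − 2·(-134) = 542
  L = 152 − 4·63 + 6·855 − 2·542 = 3946
  K = -47 + 2·63 − 4·542 − 3946 = -6035
K: -5968 − (-6035) = 67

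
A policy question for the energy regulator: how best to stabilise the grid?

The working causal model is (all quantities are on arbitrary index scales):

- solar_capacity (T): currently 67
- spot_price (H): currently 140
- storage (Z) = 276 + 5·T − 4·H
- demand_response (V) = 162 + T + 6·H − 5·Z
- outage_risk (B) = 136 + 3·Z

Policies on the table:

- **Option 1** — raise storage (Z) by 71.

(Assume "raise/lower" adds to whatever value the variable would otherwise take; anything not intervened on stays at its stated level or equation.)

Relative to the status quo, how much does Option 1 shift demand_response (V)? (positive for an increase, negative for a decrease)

-355

Baseline:
  T = 67
  H = 140
  Z = 276 + 5·67 − 4·140 = 51
  V = 162 + 67 + 6·140 − 5·51 = 814
Option 1 (Z + 71):
  T = 67
  H = 140
  Z = 276 + 5·67 − 4·140 (+71 from intervention) = 122
  V = 162 + 67 + 6·140 − 5·122 = 459
Change in V: 459 − 814 = -355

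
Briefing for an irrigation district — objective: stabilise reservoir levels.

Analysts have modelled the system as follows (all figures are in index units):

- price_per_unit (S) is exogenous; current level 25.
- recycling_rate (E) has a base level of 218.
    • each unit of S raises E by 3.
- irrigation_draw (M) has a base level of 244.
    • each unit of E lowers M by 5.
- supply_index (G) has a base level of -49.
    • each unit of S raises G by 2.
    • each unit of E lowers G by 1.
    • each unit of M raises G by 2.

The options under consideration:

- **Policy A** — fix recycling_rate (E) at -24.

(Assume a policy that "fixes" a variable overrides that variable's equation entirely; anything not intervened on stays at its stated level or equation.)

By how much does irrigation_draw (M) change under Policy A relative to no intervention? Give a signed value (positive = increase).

1585

Baseline:
  S = 25
  E = 218 + 3·25 = 293
  M = 244 − 5·293 = -1221
Policy A (E := -24):
  S = 25
  E = -24
  M = 244 − 5·(-24) = 364
Change in M: 364 − (-1221) = 1585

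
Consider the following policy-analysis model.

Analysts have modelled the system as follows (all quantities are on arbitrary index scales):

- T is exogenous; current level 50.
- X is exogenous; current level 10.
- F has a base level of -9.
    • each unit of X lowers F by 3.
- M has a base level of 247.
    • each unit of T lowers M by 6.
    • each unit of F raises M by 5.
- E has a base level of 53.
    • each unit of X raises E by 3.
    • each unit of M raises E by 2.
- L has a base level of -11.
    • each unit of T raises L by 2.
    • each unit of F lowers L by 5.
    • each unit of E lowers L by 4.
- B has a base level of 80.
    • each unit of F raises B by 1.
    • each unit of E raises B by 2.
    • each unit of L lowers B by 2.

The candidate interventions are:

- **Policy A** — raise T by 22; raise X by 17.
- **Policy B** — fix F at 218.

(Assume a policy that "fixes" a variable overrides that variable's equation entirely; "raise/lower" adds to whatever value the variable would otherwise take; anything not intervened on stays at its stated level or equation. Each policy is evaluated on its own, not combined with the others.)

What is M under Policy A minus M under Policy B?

-1672

Policy A (T + 22, X + 17):
  T = 50 + 22 = 72
  X = 10 + 17 = 27
  F = -9 − 3·27 = -90
  M = 247 − 6·72 + 5·(-90) = -635
Policy B (F := 218):
  T = 50
  X = 10
  F = 218
  M = 247 − 6·50 + 5·218 = 1037
M: -635 − 1037 = -1672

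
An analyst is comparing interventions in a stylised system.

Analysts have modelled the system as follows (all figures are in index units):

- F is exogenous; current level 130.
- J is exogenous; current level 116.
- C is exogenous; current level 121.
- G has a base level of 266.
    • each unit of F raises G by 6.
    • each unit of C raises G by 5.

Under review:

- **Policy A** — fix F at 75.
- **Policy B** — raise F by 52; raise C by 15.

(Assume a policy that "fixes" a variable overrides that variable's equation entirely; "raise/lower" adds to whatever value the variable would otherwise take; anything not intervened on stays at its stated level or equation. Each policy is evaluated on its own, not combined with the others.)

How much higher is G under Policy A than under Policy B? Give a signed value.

Policy A (F := 75):
  F = 75
  C = 121
  G = 266 + 6·75 + 5·121 = 1321
Policy B (F + 52, C + 15):
  F = 130 + 52 = 182
  C = 121 + 15 = 136
  G = 266 + 6·182 + 5·136 = 2038
G: 1321 − 2038 = -717

-717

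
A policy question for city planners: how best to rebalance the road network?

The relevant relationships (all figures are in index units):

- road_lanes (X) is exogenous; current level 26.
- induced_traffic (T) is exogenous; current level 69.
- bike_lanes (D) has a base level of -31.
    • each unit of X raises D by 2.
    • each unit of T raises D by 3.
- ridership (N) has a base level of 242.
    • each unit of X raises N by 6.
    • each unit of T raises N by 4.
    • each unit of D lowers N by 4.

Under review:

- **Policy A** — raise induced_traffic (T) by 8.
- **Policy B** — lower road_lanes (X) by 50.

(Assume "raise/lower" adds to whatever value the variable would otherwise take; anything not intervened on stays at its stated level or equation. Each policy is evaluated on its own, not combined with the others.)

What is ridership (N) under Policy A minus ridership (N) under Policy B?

Policy A (T + 8):
  X = 26
  T = 69 + 8 = 77
  D = -31 + 2·26 + 3·77 = 252
  N = 242 + 6·26 + 4·77 − 4·252 = -302
Policy B (X − 50):
  X = 26 − 50 = -24
  T = 69
  D = -31 + 2·(-24) + 3·69 = 128
  N = 242 + 6·(-24) + 4·69 − 4·128 = -138
N: -302 − (-138) = -164

-164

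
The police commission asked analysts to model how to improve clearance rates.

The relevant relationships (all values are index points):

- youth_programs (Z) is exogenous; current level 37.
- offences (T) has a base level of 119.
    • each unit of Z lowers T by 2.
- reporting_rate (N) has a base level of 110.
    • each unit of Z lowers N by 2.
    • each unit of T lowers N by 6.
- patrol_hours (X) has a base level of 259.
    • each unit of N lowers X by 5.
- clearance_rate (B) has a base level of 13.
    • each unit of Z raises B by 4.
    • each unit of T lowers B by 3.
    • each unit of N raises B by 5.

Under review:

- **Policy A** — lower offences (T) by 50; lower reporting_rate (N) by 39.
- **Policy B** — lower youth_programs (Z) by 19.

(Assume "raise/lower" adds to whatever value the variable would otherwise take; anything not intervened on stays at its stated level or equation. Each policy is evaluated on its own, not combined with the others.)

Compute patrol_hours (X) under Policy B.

Policy B (Z − 19):
  Z = 37 − 19 = 18
  T = 119 − 2·18 = 83
  N = 110 − 2·18 − 6·83 = -424
  X = 259 − 5·(-424) = 2379

2379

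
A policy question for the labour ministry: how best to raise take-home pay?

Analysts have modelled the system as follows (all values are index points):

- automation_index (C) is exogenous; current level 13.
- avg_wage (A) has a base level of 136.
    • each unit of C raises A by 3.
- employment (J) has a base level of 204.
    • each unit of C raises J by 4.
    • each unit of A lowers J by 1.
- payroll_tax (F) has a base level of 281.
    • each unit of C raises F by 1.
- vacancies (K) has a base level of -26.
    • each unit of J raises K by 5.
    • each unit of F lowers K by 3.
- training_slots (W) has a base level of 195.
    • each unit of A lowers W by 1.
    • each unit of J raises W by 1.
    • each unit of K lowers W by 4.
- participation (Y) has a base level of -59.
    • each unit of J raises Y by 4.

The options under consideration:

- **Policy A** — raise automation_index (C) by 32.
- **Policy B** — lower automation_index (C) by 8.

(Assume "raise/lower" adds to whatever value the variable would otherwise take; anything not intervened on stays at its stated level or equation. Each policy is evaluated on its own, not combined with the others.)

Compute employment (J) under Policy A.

113

Policy A (C + 32):
  C = 13 + 32 = 45
  A = 136 + 3·45 = 271
  J = 204 + 4·45 − 271 = 113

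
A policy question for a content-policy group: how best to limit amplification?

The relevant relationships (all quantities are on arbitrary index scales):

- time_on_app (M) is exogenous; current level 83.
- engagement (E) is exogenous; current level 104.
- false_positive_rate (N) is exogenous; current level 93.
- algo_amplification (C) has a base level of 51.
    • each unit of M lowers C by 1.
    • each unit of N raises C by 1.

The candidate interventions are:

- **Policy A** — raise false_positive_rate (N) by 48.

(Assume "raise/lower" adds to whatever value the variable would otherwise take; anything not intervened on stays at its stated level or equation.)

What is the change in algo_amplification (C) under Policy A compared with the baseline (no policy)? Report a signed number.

48

Baseline:
  M = 83
  N = 93
  C = 51 − 83 + 93 = 61
Policy A (N + 48):
  M = 83
  N = 93 + 48 = 141
  C = 51 − 83 + 141 = 109
Change in C: 109 − 61 = 48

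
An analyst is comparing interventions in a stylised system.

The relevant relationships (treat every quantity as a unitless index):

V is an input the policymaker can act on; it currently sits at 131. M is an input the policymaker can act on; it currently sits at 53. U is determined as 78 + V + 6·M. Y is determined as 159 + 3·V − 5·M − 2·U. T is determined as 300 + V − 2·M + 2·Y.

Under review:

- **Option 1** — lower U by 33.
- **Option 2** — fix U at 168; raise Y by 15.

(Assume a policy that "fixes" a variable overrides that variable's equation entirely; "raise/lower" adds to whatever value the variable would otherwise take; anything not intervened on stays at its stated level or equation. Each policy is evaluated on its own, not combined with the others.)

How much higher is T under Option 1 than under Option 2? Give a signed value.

Option 1 (U − 33):
  V = 131
  M = 53
  U = 78 + 131 + 6·53 (−33 from intervention) = 494
  Y = 159 + 3·131 − 5·53 − 2·494 = -701
  T = 300 + 131 − 2·53 + 2·(-701) = -1077
Option 2 (U := 168, Y + 15):
  V = 131
  M = 53
  U = 168
  Y = 159 + 3·131 − 5·53 − 2·168 (+15 from intervention) = -34
  T = 300 + 131 − 2·53 + 2·(-34) = 257
T: -1077 − 257 = -1334

-1334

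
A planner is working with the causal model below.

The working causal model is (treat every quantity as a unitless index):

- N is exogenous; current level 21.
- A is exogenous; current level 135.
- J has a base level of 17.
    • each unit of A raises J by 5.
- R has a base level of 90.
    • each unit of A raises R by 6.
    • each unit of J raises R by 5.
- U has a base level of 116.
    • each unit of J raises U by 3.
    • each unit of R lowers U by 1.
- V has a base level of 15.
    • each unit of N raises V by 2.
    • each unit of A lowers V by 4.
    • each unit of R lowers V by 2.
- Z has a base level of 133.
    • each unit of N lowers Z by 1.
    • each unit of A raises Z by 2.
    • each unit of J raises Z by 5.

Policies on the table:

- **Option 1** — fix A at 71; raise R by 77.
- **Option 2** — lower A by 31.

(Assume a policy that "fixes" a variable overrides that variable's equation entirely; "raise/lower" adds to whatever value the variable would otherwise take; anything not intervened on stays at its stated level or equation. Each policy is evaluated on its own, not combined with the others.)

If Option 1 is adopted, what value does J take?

Option 1 (A := 71, R + 77):
  A = 71
  J = 17 + 5·71 = 372

372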